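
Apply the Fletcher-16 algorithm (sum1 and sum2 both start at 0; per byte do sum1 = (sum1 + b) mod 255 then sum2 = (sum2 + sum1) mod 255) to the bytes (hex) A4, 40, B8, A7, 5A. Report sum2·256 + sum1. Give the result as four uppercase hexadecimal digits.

Running sums (mod 255):
  after byte 0 (A4): sum1=164, sum2=164
  after byte 1 (40): sum1=228, sum2=137
  after byte 2 (B8): sum1=157, sum2=39
  after byte 3 (A7): sum1=69, sum2=108
  after byte 4 (5A): sum1=159, sum2=12
Checksum = sum2·256 + sum1 = 12·256 + 159 = 3231 = 0x0C9F.

0C9F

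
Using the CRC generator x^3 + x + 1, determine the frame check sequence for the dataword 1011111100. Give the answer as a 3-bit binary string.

Append 3 zeros: 1011111100000. Divide by 1011 (XOR where the leading bit is 1):
  pos 0: 1011 XOR 1011 = 0000
  pos 4: 1111 XOR 1011 = 0100
  pos 5: 1000 XOR 1011 = 0011
  pos 7: 1100 XOR 1011 = 0111
  pos 8: 1110 XOR 1011 = 0101
  pos 9: 1010 XOR 1011 = 0001
Remainder (last 3 bits) = 001. This is the CRC / FCS.

001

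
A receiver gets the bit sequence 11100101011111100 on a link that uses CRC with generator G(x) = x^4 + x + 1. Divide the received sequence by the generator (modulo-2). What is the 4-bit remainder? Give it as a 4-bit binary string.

Modulo-2 division of 11100101011111100 by 10011:
  pos 0: 11100 XOR 10011 = 01111
  pos 1: 11111 XOR 10011 = 01100
  pos 2: 11000 XOR 10011 = 01011
  pos 3: 10111 XOR 10011 = 00100
  pos 5: 10001 XOR 10011 = 00010
  pos 8: 10111 XOR 10011 = 00100
  pos 10: 10011 XOR 10011 = 00000
Remainder = 0000 (zero — the frame passes the CRC check).

0000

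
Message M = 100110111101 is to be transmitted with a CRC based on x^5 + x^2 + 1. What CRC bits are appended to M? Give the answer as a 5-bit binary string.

11110

Append 5 zeros: 10011011110100000. Divide by 100101 (XOR where the leading bit is 1):
  pos 0: 100110 XOR 100101 = 000011
  pos 4: 111111 XOR 100101 = 011010
  pos 5: 110100 XOR 100101 = 010001
  pos 6: 100011 XOR 100101 = 000110
  pos 9: 110000 XOR 100101 = 010101
  pos 10: 101010 XOR 100101 = 001111
Remainder (last 5 bits) = 11110. This is the CRC / FCS.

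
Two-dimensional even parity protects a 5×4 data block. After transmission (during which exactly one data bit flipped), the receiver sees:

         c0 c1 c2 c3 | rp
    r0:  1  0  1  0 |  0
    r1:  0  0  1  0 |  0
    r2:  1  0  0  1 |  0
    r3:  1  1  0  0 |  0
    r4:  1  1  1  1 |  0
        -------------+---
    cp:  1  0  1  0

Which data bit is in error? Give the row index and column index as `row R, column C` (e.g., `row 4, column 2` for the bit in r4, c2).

row 1, column 0

Recompute each row's even parity and compare to rp:
  r0: data parity 0, sent rp 0 → ok
  r1: data parity 1, sent rp 0 → mismatch
  r2: data parity 0, sent rp 0 → ok
  r3: data parity 0, sent rp 0 → ok
  r4: data parity 0, sent rp 0 → ok
Recompute each column's even parity and compare to cp:
  c0: data parity 0, sent cp 1 → mismatch
  c1: data parity 0, sent cp 0 → ok
  c2: data parity 1, sent cp 1 → ok
  c3: data parity 0, sent cp 0 → ok
Exactly one row (r1) and one column (c0) fail → the flipped bit is at their intersection.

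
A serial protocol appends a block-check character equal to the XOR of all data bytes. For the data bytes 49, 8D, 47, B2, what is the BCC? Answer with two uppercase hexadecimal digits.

31

XOR the bytes together:
  start with 0x49
  0x49 ⊕ 0x8D = 0xC4
  0xC4 ⊕ 0x47 = 0x83
  0x83 ⊕ 0xB2 = 0x31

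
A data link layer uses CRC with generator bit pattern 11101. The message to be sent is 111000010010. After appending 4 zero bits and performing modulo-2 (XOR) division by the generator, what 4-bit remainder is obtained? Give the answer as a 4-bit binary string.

1000

Append 4 zeros: 1110000100100000. Divide by 11101 (XOR where the leading bit is 1):
  pos 0: 11100 XOR 11101 = 00001
  pos 4: 10010 XOR 11101 = 01111
  pos 5: 11110 XOR 11101 = 00011
  pos 8: 11100 XOR 11101 = 00001
Remainder (last 4 bits) = 1000. This is the CRC / FCS.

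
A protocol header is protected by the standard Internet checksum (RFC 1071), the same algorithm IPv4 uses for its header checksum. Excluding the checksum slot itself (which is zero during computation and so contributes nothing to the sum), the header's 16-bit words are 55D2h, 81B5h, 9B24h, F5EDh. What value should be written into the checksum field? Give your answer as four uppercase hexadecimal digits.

One's-complement addition (fold any carry out of bit 15 back into bit 0):
  0x55D2 + 0x81B5 = 0x0D787
  0xD787 + 0x9B24 = 0x172AB → wrap carry → 0x72AC
  0x72AC + 0xF5ED = 0x16899 → wrap carry → 0x689A
One's-complement sum = 0x689A.
Checksum = ~0x689A & 0xFFFF = 0x9765.

9765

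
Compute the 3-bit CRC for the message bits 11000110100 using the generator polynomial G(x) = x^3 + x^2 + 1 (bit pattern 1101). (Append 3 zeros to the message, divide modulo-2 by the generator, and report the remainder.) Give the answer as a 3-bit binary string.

101

Append 3 zeros: 11000110100000. Divide by 1101 (XOR where the leading bit is 1):
  pos 0: 1100 XOR 1101 = 0001
  pos 3: 1011 XOR 1101 = 0110
  pos 4: 1100 XOR 1101 = 0001
  pos 7: 1100 XOR 1101 = 0001
  pos 10: 1000 XOR 1101 = 0101
Remainder (last 3 bits) = 101. This is the CRC / FCS.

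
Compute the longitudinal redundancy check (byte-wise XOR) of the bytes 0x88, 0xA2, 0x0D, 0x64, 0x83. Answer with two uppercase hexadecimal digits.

C0

XOR the bytes together:
  start with 0x88
  0x88 ⊕ 0xA2 = 0x2A
  0x2A ⊕ 0x0D = 0x27
  0x27 ⊕ 0x64 = 0x43
  0x43 ⊕ 0x83 = 0xC0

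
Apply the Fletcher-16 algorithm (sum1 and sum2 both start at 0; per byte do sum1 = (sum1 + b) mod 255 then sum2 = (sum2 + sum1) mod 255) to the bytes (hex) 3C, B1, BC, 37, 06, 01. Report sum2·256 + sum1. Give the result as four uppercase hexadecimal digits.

87E8

Running sums (mod 255):
  after byte 0 (3C): sum1=60, sum2=60
  after byte 1 (B1): sum1=237, sum2=42
  after byte 2 (BC): sum1=170, sum2=212
  after byte 3 (37): sum1=225, sum2=182
  after byte 4 (06): sum1=231, sum2=158
  after byte 5 (01): sum1=232, sum2=135
Checksum = sum2·256 + sum1 = 135·256 + 232 = 34792 = 0x87E8.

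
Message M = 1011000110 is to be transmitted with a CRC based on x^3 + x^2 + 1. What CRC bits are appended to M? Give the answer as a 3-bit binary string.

Append 3 zeros: 1011000110000. Divide by 1101 (XOR where the leading bit is 1):
  pos 0: 1011 XOR 1101 = 0110
  pos 1: 1100 XOR 1101 = 0001
  pos 4: 1001 XOR 1101 = 0100
  pos 5: 1001 XOR 1101 = 0100
  pos 6: 1000 XOR 1101 = 0101
  pos 7: 1010 XOR 1101 = 0111
  pos 8: 1110 XOR 1101 = 0011
Remainder (last 3 bits) = 110. This is the CRC / FCS.

110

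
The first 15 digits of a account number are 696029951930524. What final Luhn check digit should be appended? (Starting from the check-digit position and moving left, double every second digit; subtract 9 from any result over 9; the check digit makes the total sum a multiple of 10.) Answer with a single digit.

0

Partial digits right→left: 4 2 5 0 3 9 1 5 9 9 2 0 6 9 6
Double every second digit counting from the check-digit position (so the 1st, 3rd, 5th, ... of the partial from the right).
  doubled (with −9 where >9): 8 1 6 2 9 4 3 3 → sum 36
  kept as-is: 2 0 9 5 9 0 9 → sum 34
Total = 36 + 34 = 70.
Check digit = (10 − (70 mod 10)) mod 10 = 0.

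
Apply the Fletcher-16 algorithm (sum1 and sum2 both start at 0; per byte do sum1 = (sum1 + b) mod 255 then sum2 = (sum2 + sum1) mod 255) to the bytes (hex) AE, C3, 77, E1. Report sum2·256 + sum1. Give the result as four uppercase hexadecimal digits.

Running sums (mod 255):
  after byte 0 (AE): sum1=174, sum2=174
  after byte 1 (C3): sum1=114, sum2=33
  after byte 2 (77): sum1=233, sum2=11
  after byte 3 (E1): sum1=203, sum2=214
Checksum = sum2·256 + sum1 = 214·256 + 203 = 54987 = 0xD6CB.

D6CB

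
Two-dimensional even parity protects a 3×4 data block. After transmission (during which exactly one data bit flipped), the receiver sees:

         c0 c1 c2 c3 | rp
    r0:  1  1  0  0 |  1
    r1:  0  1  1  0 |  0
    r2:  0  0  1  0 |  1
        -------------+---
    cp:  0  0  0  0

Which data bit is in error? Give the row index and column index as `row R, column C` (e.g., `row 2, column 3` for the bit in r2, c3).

Recompute each row's even parity and compare to rp:
  r0: data parity 0, sent rp 1 → mismatch
  r1: data parity 0, sent rp 0 → ok
  r2: data parity 1, sent rp 1 → ok
Recompute each column's even parity and compare to cp:
  c0: data parity 1, sent cp 0 → mismatch
  c1: data parity 0, sent cp 0 → ok
  c2: data parity 0, sent cp 0 → ok
  c3: data parity 0, sent cp 0 → ok
Exactly one row (r0) and one column (c0) fail → the flipped bit is at their intersection.

row 0, column 0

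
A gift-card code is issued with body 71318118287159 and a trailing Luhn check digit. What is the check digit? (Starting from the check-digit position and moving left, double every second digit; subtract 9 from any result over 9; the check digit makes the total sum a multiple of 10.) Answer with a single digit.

6

Partial digits right→left: 9 5 1 7 8 2 8 1 1 8 1 3 1 7
Double every second digit counting from the check-digit position (so the 1st, 3rd, 5th, ... of the partial from the right).
  doubled (with −9 where >9): 9 2 7 7 2 2 2 → sum 31
  kept as-is: 5 7 2 1 8 3 7 → sum 33
Total = 31 + 33 = 64.
Check digit = (10 − (64 mod 10)) mod 10 = 6.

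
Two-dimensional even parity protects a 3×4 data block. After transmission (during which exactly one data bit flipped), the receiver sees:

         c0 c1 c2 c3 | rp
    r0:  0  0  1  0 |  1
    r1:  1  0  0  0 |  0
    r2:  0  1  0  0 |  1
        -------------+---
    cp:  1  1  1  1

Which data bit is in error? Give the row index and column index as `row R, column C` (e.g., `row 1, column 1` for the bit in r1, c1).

Recompute each row's even parity and compare to rp:
  r0: data parity 1, sent rp 1 → ok
  r1: data parity 1, sent rp 0 → mismatch
  r2: data parity 1, sent rp 1 → ok
Recompute each column's even parity and compare to cp:
  c0: data parity 1, sent cp 1 → ok
  c1: data parity 1, sent cp 1 → ok
  c2: data parity 1, sent cp 1 → ok
  c3: data parity 0, sent cp 1 → mismatch
Exactly one row (r1) and one column (c3) fail → the flipped bit is at their intersection.

row 1, column 3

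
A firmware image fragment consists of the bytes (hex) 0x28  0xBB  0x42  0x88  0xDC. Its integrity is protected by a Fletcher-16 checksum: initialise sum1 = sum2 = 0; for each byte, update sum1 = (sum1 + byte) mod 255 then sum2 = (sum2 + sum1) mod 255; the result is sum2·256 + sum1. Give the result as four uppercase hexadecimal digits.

6C8B

Running sums (mod 255):
  after byte 0 (0x28): sum1=40, sum2=40
  after byte 1 (0xBB): sum1=227, sum2=12
  after byte 2 (0x42): sum1=38, sum2=50
  after byte 3 (0x88): sum1=174, sum2=224
  after byte 4 (0xDC): sum1=139, sum2=108
Checksum = sum2·256 + sum1 = 108·256 + 139 = 27787 = 0x6C8B.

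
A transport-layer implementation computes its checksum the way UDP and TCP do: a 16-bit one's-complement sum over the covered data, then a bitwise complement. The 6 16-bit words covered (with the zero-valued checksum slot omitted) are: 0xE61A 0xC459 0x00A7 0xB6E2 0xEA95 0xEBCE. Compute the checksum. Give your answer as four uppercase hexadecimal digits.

C79C

One's-complement addition (fold any carry out of bit 15 back into bit 0):
  0xE61A + 0xC459 = 0x1AA73 → wrap carry → 0xAA74
  0xAA74 + 0x00A7 = 0x0AB1B
  0xAB1B + 0xB6E2 = 0x161FD → wrap carry → 0x61FE
  0x61FE + 0xEA95 = 0x14C93 → wrap carry → 0x4C94
  0x4C94 + 0xEBCE = 0x13862 → wrap carry → 0x3863
One's-complement sum = 0x3863.
Checksum = ~0x3863 & 0xFFFF = 0xC79C.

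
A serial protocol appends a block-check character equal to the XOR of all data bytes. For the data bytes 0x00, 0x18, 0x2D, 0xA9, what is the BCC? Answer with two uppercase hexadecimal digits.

XOR the bytes together:
  start with 0x00
  0x00 ⊕ 0x18 = 0x18
  0x18 ⊕ 0x2D = 0x35
  0x35 ⊕ 0xA9 = 0x9C

9C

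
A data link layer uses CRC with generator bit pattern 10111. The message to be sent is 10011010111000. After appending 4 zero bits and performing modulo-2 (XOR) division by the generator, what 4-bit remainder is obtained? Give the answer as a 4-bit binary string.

0010

Append 4 zeros: 100110101110000000. Divide by 10111 (XOR where the leading bit is 1):
  pos 0: 10011 XOR 10111 = 00100
  pos 2: 10001 XOR 10111 = 00110
  pos 4: 11001 XOR 10111 = 01110
  pos 5: 11101 XOR 10111 = 01010
  pos 6: 10101 XOR 10111 = 00010
  pos 9: 10000 XOR 10111 = 00111
  pos 11: 11100 XOR 10111 = 01011
  pos 12: 10110 XOR 10111 = 00001
Remainder (last 4 bits) = 0010. This is the CRC / FCS.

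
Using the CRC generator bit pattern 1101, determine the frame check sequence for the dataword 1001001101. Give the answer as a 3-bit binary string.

Append 3 zeros: 1001001101000. Divide by 1101 (XOR where the leading bit is 1):
  pos 0: 1001 XOR 1101 = 0100
  pos 1: 1000 XOR 1101 = 0101
  pos 2: 1010 XOR 1101 = 0111
  pos 3: 1111 XOR 1101 = 0010
  pos 5: 1010 XOR 1101 = 0111
  pos 6: 1111 XOR 1101 = 0010
  pos 8: 1000 XOR 1101 = 0101
  pos 9: 1010 XOR 1101 = 0111
Remainder (last 3 bits) = 111. This is the CRC / FCS.

111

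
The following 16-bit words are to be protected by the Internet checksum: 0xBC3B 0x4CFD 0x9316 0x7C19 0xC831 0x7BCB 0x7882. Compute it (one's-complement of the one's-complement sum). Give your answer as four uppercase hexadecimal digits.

One's-complement addition (fold any carry out of bit 15 back into bit 0):
  0xBC3B + 0x4CFD = 0x10938 → wrap carry → 0x0939
  0x0939 + 0x9316 = 0x09C4F
  0x9C4F + 0x7C19 = 0x11868 → wrap carry → 0x1869
  0x1869 + 0xC831 = 0x0E09A
  0xE09A + 0x7BCB = 0x15C65 → wrap carry → 0x5C66
  0x5C66 + 0x7882 = 0x0D4E8
One's-complement sum = 0xD4E8.
Checksum = ~0xD4E8 & 0xFFFF = 0x2B17.

2B17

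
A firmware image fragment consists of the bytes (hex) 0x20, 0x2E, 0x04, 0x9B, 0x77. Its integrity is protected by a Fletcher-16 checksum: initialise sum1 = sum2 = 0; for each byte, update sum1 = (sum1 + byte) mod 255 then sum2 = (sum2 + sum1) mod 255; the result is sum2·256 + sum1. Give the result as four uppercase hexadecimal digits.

1465

Running sums (mod 255):
  after byte 0 (0x20): sum1=32, sum2=32
  after byte 1 (0x2E): sum1=78, sum2=110
  after byte 2 (0x04): sum1=82, sum2=192
  after byte 3 (0x9B): sum1=237, sum2=174
  after byte 4 (0x77): sum1=101, sum2=20
Checksum = sum2·256 + sum1 = 20·256 + 101 = 5221 = 0x1465.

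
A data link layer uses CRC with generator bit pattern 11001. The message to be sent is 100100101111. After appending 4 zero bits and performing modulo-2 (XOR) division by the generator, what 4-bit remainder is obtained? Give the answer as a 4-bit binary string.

Append 4 zeros: 1001001011110000. Divide by 11001 (XOR where the leading bit is 1):
  pos 0: 10010 XOR 11001 = 01011
  pos 1: 10110 XOR 11001 = 01111
  pos 2: 11111 XOR 11001 = 00110
  pos 4: 11001 XOR 11001 = 00000
  pos 9: 11100 XOR 11001 = 00101
  pos 11: 10100 XOR 11001 = 01101
Remainder (last 4 bits) = 1101. This is the CRC / FCS.

1101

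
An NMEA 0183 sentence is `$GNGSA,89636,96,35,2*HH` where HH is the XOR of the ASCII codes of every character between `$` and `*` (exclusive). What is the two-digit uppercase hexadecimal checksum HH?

XOR the ASCII codes of the payload characters:
  'G' = 0x47 → acc = 0x47
  'N' = 0x4E → acc = 0x09
  'G' = 0x47 → acc = 0x4E
  'S' = 0x53 → acc = 0x1D
  'A' = 0x41 → acc = 0x5C
  ',' = 0x2C → acc = 0x70
  '8' = 0x38 → acc = 0x48
  '9' = 0x39 → acc = 0x71
  '6' = 0x36 → acc = 0x47
  '3' = 0x33 → acc = 0x74
  '6' = 0x36 → acc = 0x42
  ',' = 0x2C → acc = 0x6E
  '9' = 0x39 → acc = 0x57
  '6' = 0x36 → acc = 0x61
  ',' = 0x2C → acc = 0x4D
  '3' = 0x33 → acc = 0x7E
  '5' = 0x35 → acc = 0x4B
  ',' = 0x2C → acc = 0x67
  '2' = 0x32 → acc = 0x55
Checksum = 0x55.

55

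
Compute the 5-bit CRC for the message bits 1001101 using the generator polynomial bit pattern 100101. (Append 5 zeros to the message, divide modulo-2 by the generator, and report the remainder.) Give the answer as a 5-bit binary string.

Append 5 zeros: 100110100000. Divide by 100101 (XOR where the leading bit is 1):
  pos 0: 100110 XOR 100101 = 000011
  pos 4: 111000 XOR 100101 = 011101
  pos 5: 111010 XOR 100101 = 011111
  pos 6: 111110 XOR 100101 = 011011
Remainder (last 5 bits) = 11011. This is the CRC / FCS.

11011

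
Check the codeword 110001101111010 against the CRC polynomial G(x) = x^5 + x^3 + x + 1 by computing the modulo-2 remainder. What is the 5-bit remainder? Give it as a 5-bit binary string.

11111

Modulo-2 division of 110001101111010 by 101011:
  pos 0: 110001 XOR 101011 = 011010
  pos 1: 110101 XOR 101011 = 011110
  pos 2: 111100 XOR 101011 = 010111
  pos 3: 101111 XOR 101011 = 000100
  pos 6: 100111 XOR 101011 = 001100
  pos 8: 110001 XOR 101011 = 011010
  pos 9: 110100 XOR 101011 = 011111
Remainder = 11111 (nonzero — an error is detected).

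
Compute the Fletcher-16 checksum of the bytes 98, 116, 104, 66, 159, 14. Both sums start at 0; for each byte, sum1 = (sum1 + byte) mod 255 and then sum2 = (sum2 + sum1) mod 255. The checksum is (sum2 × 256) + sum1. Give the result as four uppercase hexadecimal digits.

Running sums (mod 255):
  after byte 0 (98): sum1=98, sum2=98
  after byte 1 (116): sum1=214, sum2=57
  after byte 2 (104): sum1=63, sum2=120
  after byte 3 (66): sum1=129, sum2=249
  after byte 4 (159): sum1=33, sum2=27
  after byte 5 (14): sum1=47, sum2=74
Checksum = sum2·256 + sum1 = 74·256 + 47 = 18991 = 0x4A2F.

4A2F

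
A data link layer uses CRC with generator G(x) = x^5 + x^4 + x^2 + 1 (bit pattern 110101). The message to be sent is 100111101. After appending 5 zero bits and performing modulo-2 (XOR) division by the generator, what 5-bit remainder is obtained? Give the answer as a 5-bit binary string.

Append 5 zeros: 10011110100000. Divide by 110101 (XOR where the leading bit is 1):
  pos 0: 100111 XOR 110101 = 010010
  pos 1: 100101 XOR 110101 = 010000
  pos 2: 100000 XOR 110101 = 010101
  pos 3: 101011 XOR 110101 = 011110
  pos 4: 111100 XOR 110101 = 001001
  pos 6: 100100 XOR 110101 = 010001
  pos 7: 100010 XOR 110101 = 010111
  pos 8: 101110 XOR 110101 = 011011
Remainder (last 5 bits) = 11011. This is the CRC / FCS.

11011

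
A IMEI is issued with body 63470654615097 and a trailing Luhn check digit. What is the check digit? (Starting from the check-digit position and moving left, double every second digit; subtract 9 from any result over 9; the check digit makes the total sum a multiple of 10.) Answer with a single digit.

Partial digits right→left: 7 9 0 5 1 6 4 5 6 0 7 4 3 6
Double every second digit counting from the check-digit position (so the 1st, 3rd, 5th, ... of the partial from the right).
  doubled (with −9 where >9): 5 0 2 8 3 5 6 → sum 29
  kept as-is: 9 5 6 5 0 4 6 → sum 35
Total = 29 + 35 = 64.
Check digit = (10 − (64 mod 10)) mod 10 = 6.

6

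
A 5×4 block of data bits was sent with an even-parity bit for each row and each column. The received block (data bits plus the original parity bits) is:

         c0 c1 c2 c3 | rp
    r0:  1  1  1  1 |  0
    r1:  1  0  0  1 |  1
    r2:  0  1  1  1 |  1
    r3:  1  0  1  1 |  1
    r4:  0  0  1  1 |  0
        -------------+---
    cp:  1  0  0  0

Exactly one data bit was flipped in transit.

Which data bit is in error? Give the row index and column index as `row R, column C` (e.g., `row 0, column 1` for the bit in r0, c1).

Recompute each row's even parity and compare to rp:
  r0: data parity 0, sent rp 0 → ok
  r1: data parity 0, sent rp 1 → mismatch
  r2: data parity 1, sent rp 1 → ok
  r3: data parity 1, sent rp 1 → ok
  r4: data parity 0, sent rp 0 → ok
Recompute each column's even parity and compare to cp:
  c0: data parity 1, sent cp 1 → ok
  c1: data parity 0, sent cp 0 → ok
  c2: data parity 0, sent cp 0 → ok
  c3: data parity 1, sent cp 0 → mismatch
Exactly one row (r1) and one column (c3) fail → the flipped bit is at their intersection.

row 1, column 3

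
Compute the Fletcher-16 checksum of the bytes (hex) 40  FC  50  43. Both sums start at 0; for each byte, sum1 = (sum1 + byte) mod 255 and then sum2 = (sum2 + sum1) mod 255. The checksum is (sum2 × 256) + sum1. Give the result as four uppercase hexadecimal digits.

DBD0

Running sums (mod 255):
  after byte 0 (40): sum1=64, sum2=64
  after byte 1 (FC): sum1=61, sum2=125
  after byte 2 (50): sum1=141, sum2=11
  after byte 3 (43): sum1=208, sum2=219
Checksum = sum2·256 + sum1 = 219·256 + 208 = 56272 = 0xDBD0.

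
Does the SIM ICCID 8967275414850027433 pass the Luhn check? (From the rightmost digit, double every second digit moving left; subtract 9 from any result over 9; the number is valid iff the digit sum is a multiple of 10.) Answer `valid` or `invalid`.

invalid

From the right, keep odd positions and double even positions (subtract 9 from any doubled value over 9):
  doubled (positions 2,4,...): 6 5 0 1 8 8 5 5 9 → sum 47
  kept (positions 1,3,...): 3 4 2 0 8 1 5 2 6 8 → sum 39
Total = 86.
86 mod 10 = 6, so the number is invalid.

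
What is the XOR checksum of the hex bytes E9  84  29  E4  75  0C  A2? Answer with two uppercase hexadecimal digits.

XOR the bytes together:
  start with 0xE9
  0xE9 ⊕ 0x84 = 0x6D
  0x6D ⊕ 0x29 = 0x44
  0x44 ⊕ 0xE4 = 0xA0
  0xA0 ⊕ 0x75 = 0xD5
  0xD5 ⊕ 0x0C = 0xD9
  0xD9 ⊕ 0xA2 = 0x7B

7B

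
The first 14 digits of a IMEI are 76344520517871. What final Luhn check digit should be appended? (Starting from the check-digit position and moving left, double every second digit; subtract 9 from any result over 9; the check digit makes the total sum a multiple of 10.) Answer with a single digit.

Partial digits right→left: 1 7 8 7 1 5 0 2 5 4 4 3 6 7
Double every second digit counting from the check-digit position (so the 1st, 3rd, 5th, ... of the partial from the right).
  doubled (with −9 where >9): 2 7 2 0 1 8 3 → sum 23
  kept as-is: 7 7 5 2 4 3 7 → sum 35
Total = 23 + 35 = 58.
Check digit = (10 − (58 mod 10)) mod 10 = 2.

2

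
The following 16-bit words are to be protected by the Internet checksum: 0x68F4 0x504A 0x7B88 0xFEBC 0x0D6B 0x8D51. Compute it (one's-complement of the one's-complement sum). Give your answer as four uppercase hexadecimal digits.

31BF

One's-complement addition (fold any carry out of bit 15 back into bit 0):
  0x68F4 + 0x504A = 0x0B93E
  0xB93E + 0x7B88 = 0x134C6 → wrap carry → 0x34C7
  0x34C7 + 0xFEBC = 0x13383 → wrap carry → 0x3384
  0x3384 + 0x0D6B = 0x040EF
  0x40EF + 0x8D51 = 0x0CE40
One's-complement sum = 0xCE40.
Checksum = ~0xCE40 & 0xFFFF = 0x31BF.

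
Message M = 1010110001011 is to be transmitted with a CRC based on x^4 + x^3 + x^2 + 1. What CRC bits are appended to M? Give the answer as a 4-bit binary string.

Append 4 zeros: 10101100010110000. Divide by 11101 (XOR where the leading bit is 1):
  pos 0: 10101 XOR 11101 = 01000
  pos 1: 10001 XOR 11101 = 01100
  pos 2: 11000 XOR 11101 = 00101
  pos 4: 10100 XOR 11101 = 01001
  pos 5: 10011 XOR 11101 = 01110
  pos 6: 11100 XOR 11101 = 00001
  pos 10: 11100 XOR 11101 = 00001
Remainder (last 4 bits) = 0100. This is the CRC / FCS.

0100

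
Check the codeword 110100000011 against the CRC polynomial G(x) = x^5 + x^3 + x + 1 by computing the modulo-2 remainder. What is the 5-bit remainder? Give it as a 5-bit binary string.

Modulo-2 division of 110100000011 by 101011:
  pos 0: 110100 XOR 101011 = 011111
  pos 1: 111110 XOR 101011 = 010101
  pos 2: 101010 XOR 101011 = 000001
Remainder = 10011 (nonzero — an error is detected).

10011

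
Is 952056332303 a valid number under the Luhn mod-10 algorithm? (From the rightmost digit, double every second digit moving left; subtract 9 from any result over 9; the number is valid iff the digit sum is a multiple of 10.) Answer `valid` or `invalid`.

invalid

From the right, keep odd positions and double even positions (subtract 9 from any doubled value over 9):
  doubled (positions 2,4,...): 0 4 6 1 4 9 → sum 24
  kept (positions 1,3,...): 3 3 3 6 0 5 → sum 20
Total = 44.
44 mod 10 = 4, so the number is invalid.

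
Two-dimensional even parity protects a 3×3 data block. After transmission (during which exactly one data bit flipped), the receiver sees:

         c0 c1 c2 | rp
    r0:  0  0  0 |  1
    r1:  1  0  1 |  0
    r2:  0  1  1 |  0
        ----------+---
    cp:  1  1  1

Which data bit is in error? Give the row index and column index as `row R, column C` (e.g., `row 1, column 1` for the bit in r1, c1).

Recompute each row's even parity and compare to rp:
  r0: data parity 0, sent rp 1 → mismatch
  r1: data parity 0, sent rp 0 → ok
  r2: data parity 0, sent rp 0 → ok
Recompute each column's even parity and compare to cp:
  c0: data parity 1, sent cp 1 → ok
  c1: data parity 1, sent cp 1 → ok
  c2: data parity 0, sent cp 1 → mismatch
Exactly one row (r0) and one column (c2) fail → the flipped bit is at their intersection.

row 0, column 2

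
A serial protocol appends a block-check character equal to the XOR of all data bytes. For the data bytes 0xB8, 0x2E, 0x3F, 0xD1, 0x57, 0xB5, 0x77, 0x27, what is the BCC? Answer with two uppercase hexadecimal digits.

XOR the bytes together:
  start with 0xB8
  0xB8 ⊕ 0x2E = 0x96
  0x96 ⊕ 0x3F = 0xA9
  0xA9 ⊕ 0xD1 = 0x78
  0x78 ⊕ 0x57 = 0x2F
  0x2F ⊕ 0xB5 = 0x9A
  0x9A ⊕ 0x77 = 0xED
  0xED ⊕ 0x27 = 0xCA

CA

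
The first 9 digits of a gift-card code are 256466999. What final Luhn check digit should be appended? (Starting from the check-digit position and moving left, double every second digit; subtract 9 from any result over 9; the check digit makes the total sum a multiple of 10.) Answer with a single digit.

Partial digits right→left: 9 9 9 6 6 4 6 5 2
Double every second digit counting from the check-digit position (so the 1st, 3rd, 5th, ... of the partial from the right).
  doubled (with −9 where >9): 9 9 3 3 4 → sum 28
  kept as-is: 9 6 4 5 → sum 24
Total = 28 + 24 = 52.
Check digit = (10 − (52 mod 10)) mod 10 = 8.

8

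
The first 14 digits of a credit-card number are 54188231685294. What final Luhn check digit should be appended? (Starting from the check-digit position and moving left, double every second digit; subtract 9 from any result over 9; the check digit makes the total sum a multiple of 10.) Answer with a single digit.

3

Partial digits right→left: 4 9 2 5 8 6 1 3 2 8 8 1 4 5
Double every second digit counting from the check-digit position (so the 1st, 3rd, 5th, ... of the partial from the right).
  doubled (with −9 where >9): 8 4 7 2 4 7 8 → sum 40
  kept as-is: 9 5 6 3 8 1 5 → sum 37
Total = 40 + 37 = 77.
Check digit = (10 − (77 mod 10)) mod 10 = 3.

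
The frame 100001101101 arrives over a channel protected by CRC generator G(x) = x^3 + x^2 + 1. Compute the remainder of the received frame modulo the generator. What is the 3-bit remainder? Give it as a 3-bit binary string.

Modulo-2 division of 100001101101 by 1101:
  pos 0: 1000 XOR 1101 = 0101
  pos 1: 1010 XOR 1101 = 0111
  pos 2: 1111 XOR 1101 = 0010
  pos 4: 1010 XOR 1101 = 0111
  pos 5: 1111 XOR 1101 = 0010
  pos 7: 1010 XOR 1101 = 0111
  pos 8: 1111 XOR 1101 = 0010
Remainder = 010 (nonzero — an error is detected).

010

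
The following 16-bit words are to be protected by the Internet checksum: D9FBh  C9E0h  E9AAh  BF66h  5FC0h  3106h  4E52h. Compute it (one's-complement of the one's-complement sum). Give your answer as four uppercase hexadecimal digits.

One's-complement addition (fold any carry out of bit 15 back into bit 0):
  0xD9FB + 0xC9E0 = 0x1A3DB → wrap carry → 0xA3DC
  0xA3DC + 0xE9AA = 0x18D86 → wrap carry → 0x8D87
  0x8D87 + 0xBF66 = 0x14CED → wrap carry → 0x4CEE
  0x4CEE + 0x5FC0 = 0x0ACAE
  0xACAE + 0x3106 = 0x0DDB4
  0xDDB4 + 0x4E52 = 0x12C06 → wrap carry → 0x2C07
One's-complement sum = 0x2C07.
Checksum = ~0x2C07 & 0xFFFF = 0xD3F8.

D3F8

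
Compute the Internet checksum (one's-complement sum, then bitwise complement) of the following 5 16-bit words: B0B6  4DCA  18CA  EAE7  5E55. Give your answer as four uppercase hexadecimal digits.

9F77

One's-complement addition (fold any carry out of bit 15 back into bit 0):
  0xB0B6 + 0x4DCA = 0x0FE80
  0xFE80 + 0x18CA = 0x1174A → wrap carry → 0x174B
  0x174B + 0xEAE7 = 0x10232 → wrap carry → 0x0233
  0x0233 + 0x5E55 = 0x06088
One's-complement sum = 0x6088.
Checksum = ~0x6088 & 0xFFFF = 0x9F77.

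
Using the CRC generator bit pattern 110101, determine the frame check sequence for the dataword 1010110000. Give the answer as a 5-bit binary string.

Append 5 zeros: 101011000000000. Divide by 110101 (XOR where the leading bit is 1):
  pos 0: 101011 XOR 110101 = 011110
  pos 1: 111100 XOR 110101 = 001001
  pos 3: 100100 XOR 110101 = 010001
  pos 4: 100010 XOR 110101 = 010111
  pos 5: 101110 XOR 110101 = 011011
  pos 6: 110110 XOR 110101 = 000011
Remainder (last 5 bits) = 11000. This is the CRC / FCS.

11000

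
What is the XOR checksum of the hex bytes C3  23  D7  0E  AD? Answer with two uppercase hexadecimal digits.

94

XOR the bytes together:
  start with 0xC3
  0xC3 ⊕ 0x23 = 0xE0
  0xE0 ⊕ 0xD7 = 0x37
  0x37 ⊕ 0x0E = 0x39
  0x39 ⊕ 0xAD = 0x94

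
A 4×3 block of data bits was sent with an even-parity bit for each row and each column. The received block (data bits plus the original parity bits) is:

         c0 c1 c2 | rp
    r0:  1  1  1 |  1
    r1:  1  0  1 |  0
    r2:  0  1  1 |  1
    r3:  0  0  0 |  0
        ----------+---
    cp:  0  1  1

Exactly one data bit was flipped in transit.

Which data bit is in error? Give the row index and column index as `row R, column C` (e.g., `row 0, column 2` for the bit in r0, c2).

Recompute each row's even parity and compare to rp:
  r0: data parity 1, sent rp 1 → ok
  r1: data parity 0, sent rp 0 → ok
  r2: data parity 0, sent rp 1 → mismatch
  r3: data parity 0, sent rp 0 → ok
Recompute each column's even parity and compare to cp:
  c0: data parity 0, sent cp 0 → ok
  c1: data parity 0, sent cp 1 → mismatch
  c2: data parity 1, sent cp 1 → ok
Exactly one row (r2) and one column (c1) fail → the flipped bit is at their intersection.

row 2, column 1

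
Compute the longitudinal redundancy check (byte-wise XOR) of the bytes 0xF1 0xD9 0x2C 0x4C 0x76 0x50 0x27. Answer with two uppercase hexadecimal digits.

49

XOR the bytes together:
  start with 0xF1
  0xF1 ⊕ 0xD9 = 0x28
  0x28 ⊕ 0x2C = 0x04
  0x04 ⊕ 0x4C = 0x48
  0x48 ⊕ 0x76 = 0x3E
  0x3E ⊕ 0x50 = 0x6E
  0x6E ⊕ 0x27 = 0x49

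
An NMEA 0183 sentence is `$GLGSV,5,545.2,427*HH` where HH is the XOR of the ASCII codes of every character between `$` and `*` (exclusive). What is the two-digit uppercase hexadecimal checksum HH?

XOR the ASCII codes of the payload characters:
  'G' = 0x47 → acc = 0x47
  'L' = 0x4C → acc = 0x0B
  'G' = 0x47 → acc = 0x4C
  'S' = 0x53 → acc = 0x1F
  'V' = 0x56 → acc = 0x49
  ',' = 0x2C → acc = 0x65
  '5' = 0x35 → acc = 0x50
  ',' = 0x2C → acc = 0x7C
  '5' = 0x35 → acc = 0x49
  '4' = 0x34 → acc = 0x7D
  '5' = 0x35 → acc = 0x48
  '.' = 0x2E → acc = 0x66
  '2' = 0x32 → acc = 0x54
  ',' = 0x2C → acc = 0x78
  '4' = 0x34 → acc = 0x4C
  '2' = 0x32 → acc = 0x7E
  '7' = 0x37 → acc = 0x49
Checksum = 0x49.

49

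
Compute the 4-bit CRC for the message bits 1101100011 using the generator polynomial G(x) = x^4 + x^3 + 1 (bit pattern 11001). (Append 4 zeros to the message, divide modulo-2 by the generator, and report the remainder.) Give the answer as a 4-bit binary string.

Append 4 zeros: 11011000110000. Divide by 11001 (XOR where the leading bit is 1):
  pos 0: 11011 XOR 11001 = 00010
  pos 3: 10000 XOR 11001 = 01001
  pos 4: 10011 XOR 11001 = 01010
  pos 5: 10101 XOR 11001 = 01100
  pos 6: 11000 XOR 11001 = 00001
Remainder (last 4 bits) = 1000. This is the CRC / FCS.

1000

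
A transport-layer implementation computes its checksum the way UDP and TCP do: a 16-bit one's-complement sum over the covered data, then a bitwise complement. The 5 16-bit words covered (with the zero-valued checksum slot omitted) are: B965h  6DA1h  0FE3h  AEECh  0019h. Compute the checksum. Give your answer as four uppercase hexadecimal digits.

1A10

One's-complement addition (fold any carry out of bit 15 back into bit 0):
  0xB965 + 0x6DA1 = 0x12706 → wrap carry → 0x2707
  0x2707 + 0x0FE3 = 0x036EA
  0x36EA + 0xAEEC = 0x0E5D6
  0xE5D6 + 0x0019 = 0x0E5EF
One's-complement sum = 0xE5EF.
Checksum = ~0xE5EF & 0xFFFF = 0x1A10.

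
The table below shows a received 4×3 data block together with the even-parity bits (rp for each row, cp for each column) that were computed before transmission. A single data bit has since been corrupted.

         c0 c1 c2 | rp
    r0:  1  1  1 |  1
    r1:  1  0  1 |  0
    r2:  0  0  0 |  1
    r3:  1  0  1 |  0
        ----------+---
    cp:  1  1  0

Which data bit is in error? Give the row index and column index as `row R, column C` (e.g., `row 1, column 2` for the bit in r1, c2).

Recompute each row's even parity and compare to rp:
  r0: data parity 1, sent rp 1 → ok
  r1: data parity 0, sent rp 0 → ok
  r2: data parity 0, sent rp 1 → mismatch
  r3: data parity 0, sent rp 0 → ok
Recompute each column's even parity and compare to cp:
  c0: data parity 1, sent cp 1 → ok
  c1: data parity 1, sent cp 1 → ok
  c2: data parity 1, sent cp 0 → mismatch
Exactly one row (r2) and one column (c2) fail → the flipped bit is at their intersection.

row 2, column 2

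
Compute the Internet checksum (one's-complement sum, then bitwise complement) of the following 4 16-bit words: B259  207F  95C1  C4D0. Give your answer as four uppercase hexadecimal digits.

One's-complement addition (fold any carry out of bit 15 back into bit 0):
  0xB259 + 0x207F = 0x0D2D8
  0xD2D8 + 0x95C1 = 0x16899 → wrap carry → 0x689A
  0x689A + 0xC4D0 = 0x12D6A → wrap carry → 0x2D6B
One's-complement sum = 0x2D6B.
Checksum = ~0x2D6B & 0xFFFF = 0xD294.

D294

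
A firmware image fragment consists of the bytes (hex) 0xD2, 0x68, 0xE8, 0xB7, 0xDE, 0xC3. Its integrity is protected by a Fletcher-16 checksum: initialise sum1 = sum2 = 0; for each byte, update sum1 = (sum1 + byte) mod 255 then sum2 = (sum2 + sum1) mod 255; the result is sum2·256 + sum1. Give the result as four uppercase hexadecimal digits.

Running sums (mod 255):
  after byte 0 (0xD2): sum1=210, sum2=210
  after byte 1 (0x68): sum1=59, sum2=14
  after byte 2 (0xE8): sum1=36, sum2=50
  after byte 3 (0xB7): sum1=219, sum2=14
  after byte 4 (0xDE): sum1=186, sum2=200
  after byte 5 (0xC3): sum1=126, sum2=71
Checksum = sum2·256 + sum1 = 71·256 + 126 = 18302 = 0x477E.

477E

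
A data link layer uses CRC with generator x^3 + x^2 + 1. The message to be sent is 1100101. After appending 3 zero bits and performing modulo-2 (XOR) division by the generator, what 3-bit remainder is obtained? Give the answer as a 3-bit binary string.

Append 3 zeros: 1100101000. Divide by 1101 (XOR where the leading bit is 1):
  pos 0: 1100 XOR 1101 = 0001
  pos 3: 1101 XOR 1101 = 0000
Remainder (last 3 bits) = 000. This is the CRC / FCS.

000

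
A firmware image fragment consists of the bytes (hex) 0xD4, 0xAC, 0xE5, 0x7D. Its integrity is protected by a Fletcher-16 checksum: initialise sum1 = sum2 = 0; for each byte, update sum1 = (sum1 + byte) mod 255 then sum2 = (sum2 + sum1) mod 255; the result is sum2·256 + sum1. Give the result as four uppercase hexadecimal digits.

A2E4

Running sums (mod 255):
  after byte 0 (0xD4): sum1=212, sum2=212
  after byte 1 (0xAC): sum1=129, sum2=86
  after byte 2 (0xE5): sum1=103, sum2=189
  after byte 3 (0x7D): sum1=228, sum2=162
Checksum = sum2·256 + sum1 = 162·256 + 228 = 41700 = 0xA2E4.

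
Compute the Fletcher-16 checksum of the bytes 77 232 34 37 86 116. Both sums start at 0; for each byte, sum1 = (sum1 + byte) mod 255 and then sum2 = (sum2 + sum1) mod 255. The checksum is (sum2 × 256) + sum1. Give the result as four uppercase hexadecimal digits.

7548

Running sums (mod 255):
  after byte 0 (77): sum1=77, sum2=77
  after byte 1 (232): sum1=54, sum2=131
  after byte 2 (34): sum1=88, sum2=219
  after byte 3 (37): sum1=125, sum2=89
  after byte 4 (86): sum1=211, sum2=45
  after byte 5 (116): sum1=72, sum2=117
Checksum = sum2·256 + sum1 = 117·256 + 72 = 30024 = 0x7548.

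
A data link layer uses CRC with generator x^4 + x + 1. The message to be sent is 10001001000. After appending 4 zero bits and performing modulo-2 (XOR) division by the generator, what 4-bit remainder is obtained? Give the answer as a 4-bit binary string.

Append 4 zeros: 100010010000000. Divide by 10011 (XOR where the leading bit is 1):
  pos 0: 10001 XOR 10011 = 00010
  pos 3: 10001 XOR 10011 = 00010
  pos 6: 10000 XOR 10011 = 00011
  pos 9: 11000 XOR 10011 = 01011
  pos 10: 10110 XOR 10011 = 00101
Remainder (last 4 bits) = 0101. This is the CRC / FCS.

0101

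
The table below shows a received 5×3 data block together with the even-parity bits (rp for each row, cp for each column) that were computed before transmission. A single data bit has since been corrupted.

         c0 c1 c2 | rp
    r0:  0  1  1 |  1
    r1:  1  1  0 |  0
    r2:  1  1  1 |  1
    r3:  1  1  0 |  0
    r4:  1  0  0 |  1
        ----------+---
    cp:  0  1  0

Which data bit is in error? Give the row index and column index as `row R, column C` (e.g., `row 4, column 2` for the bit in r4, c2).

row 0, column 1

Recompute each row's even parity and compare to rp:
  r0: data parity 0, sent rp 1 → mismatch
  r1: data parity 0, sent rp 0 → ok
  r2: data parity 1, sent rp 1 → ok
  r3: data parity 0, sent rp 0 → ok
  r4: data parity 1, sent rp 1 → ok
Recompute each column's even parity and compare to cp:
  c0: data parity 0, sent cp 0 → ok
  c1: data parity 0, sent cp 1 → mismatch
  c2: data parity 0, sent cp 0 → ok
Exactly one row (r0) and one column (c1) fail → the flipped bit is at their intersection.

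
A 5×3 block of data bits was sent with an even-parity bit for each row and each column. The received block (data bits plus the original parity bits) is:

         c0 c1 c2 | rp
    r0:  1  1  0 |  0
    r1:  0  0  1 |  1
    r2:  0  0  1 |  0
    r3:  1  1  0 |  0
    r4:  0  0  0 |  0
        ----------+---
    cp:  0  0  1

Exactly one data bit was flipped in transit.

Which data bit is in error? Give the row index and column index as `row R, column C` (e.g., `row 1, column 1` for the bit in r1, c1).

row 2, column 2

Recompute each row's even parity and compare to rp:
  r0: data parity 0, sent rp 0 → ok
  r1: data parity 1, sent rp 1 → ok
  r2: data parity 1, sent rp 0 → mismatch
  r3: data parity 0, sent rp 0 → ok
  r4: data parity 0, sent rp 0 → ok
Recompute each column's even parity and compare to cp:
  c0: data parity 0, sent cp 0 → ok
  c1: data parity 0, sent cp 0 → ok
  c2: data parity 0, sent cp 1 → mismatch
Exactly one row (r2) and one column (c2) fail → the flipped bit is at their intersection.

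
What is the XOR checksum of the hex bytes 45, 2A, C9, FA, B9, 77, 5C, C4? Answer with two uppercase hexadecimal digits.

0A

XOR the bytes together:
  start with 0x45
  0x45 ⊕ 0x2A = 0x6F
  0x6F ⊕ 0xC9 = 0xA6
  0xA6 ⊕ 0xFA = 0x5C
  0x5C ⊕ 0xB9 = 0xE5
  0xE5 ⊕ 0x77 = 0x92
  0x92 ⊕ 0x5C = 0xCE
  0xCE ⊕ 0xC4 = 0x0A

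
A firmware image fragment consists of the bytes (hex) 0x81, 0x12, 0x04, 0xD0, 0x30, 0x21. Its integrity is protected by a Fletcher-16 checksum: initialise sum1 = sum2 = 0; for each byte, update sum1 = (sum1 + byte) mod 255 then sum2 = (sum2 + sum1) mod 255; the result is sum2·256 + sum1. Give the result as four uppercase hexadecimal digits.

67B9

Running sums (mod 255):
  after byte 0 (0x81): sum1=129, sum2=129
  after byte 1 (0x12): sum1=147, sum2=21
  after byte 2 (0x04): sum1=151, sum2=172
  after byte 3 (0xD0): sum1=104, sum2=21
  after byte 4 (0x30): sum1=152, sum2=173
  after byte 5 (0x21): sum1=185, sum2=103
Checksum = sum2·256 + sum1 = 103·256 + 185 = 26553 = 0x67B9.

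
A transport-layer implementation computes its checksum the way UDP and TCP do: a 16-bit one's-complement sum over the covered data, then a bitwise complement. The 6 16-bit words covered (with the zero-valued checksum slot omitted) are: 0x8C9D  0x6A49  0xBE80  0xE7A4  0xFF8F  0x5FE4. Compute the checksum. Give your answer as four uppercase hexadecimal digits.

One's-complement addition (fold any carry out of bit 15 back into bit 0):
  0x8C9D + 0x6A49 = 0x0F6E6
  0xF6E6 + 0xBE80 = 0x1B566 → wrap carry → 0xB567
  0xB567 + 0xE7A4 = 0x19D0B → wrap carry → 0x9D0C
  0x9D0C + 0xFF8F = 0x19C9B → wrap carry → 0x9C9C
  0x9C9C + 0x5FE4 = 0x0FC80
One's-complement sum = 0xFC80.
Checksum = ~0xFC80 & 0xFFFF = 0x037F.

037F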